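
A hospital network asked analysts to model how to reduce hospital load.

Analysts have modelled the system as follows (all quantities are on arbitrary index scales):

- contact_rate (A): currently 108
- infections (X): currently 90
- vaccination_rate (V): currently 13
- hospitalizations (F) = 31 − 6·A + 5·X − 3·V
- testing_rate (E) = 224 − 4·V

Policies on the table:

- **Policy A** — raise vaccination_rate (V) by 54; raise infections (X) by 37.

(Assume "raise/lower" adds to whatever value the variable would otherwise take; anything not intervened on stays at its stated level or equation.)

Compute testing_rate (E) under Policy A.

Policy A (V + 54, X + 37):
  V = 13 + 54 = 67
  E = 224 − 4·67 = -44

-44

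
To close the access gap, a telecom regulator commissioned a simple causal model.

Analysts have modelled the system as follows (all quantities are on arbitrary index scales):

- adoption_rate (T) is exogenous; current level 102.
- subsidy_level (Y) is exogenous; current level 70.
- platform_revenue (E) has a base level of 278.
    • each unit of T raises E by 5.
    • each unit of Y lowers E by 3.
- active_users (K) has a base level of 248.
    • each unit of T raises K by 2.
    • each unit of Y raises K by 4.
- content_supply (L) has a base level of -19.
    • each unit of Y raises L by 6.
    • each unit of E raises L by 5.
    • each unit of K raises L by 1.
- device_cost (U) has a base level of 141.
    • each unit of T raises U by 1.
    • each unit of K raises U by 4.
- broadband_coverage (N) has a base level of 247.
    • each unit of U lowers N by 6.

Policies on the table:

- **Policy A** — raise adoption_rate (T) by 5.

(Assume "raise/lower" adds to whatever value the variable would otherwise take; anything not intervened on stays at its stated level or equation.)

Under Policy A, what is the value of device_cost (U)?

Policy A (T + 5):
  T = 102 + 5 = 107
  Y = 70
  K = 248 + 2·107 + 4·70 = 742
  U = 141 + 107 + 4·742 = 3216

3216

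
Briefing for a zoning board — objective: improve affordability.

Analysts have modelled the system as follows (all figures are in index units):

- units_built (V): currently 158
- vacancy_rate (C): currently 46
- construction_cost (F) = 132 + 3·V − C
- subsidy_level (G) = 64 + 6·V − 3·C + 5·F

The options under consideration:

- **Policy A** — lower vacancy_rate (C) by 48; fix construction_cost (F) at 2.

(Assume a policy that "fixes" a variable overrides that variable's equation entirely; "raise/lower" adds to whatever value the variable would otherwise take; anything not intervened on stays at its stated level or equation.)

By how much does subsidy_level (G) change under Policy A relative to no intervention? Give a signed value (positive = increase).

-2646

Baseline:
  V = 158
  C = 46
  F = 132 + 3·158 − 46 = 560
  G = 64 + 6·158 − 3·46 + 5·560 = 3674
Policy A (C − 48, F := 2):
  V = 158
  C = 46 − 48 = -2
  F = 2
  G = 64 + 6·158 − 3·(-2) + 5·2 = 1028
Change in G: 1028 − 3674 = -2646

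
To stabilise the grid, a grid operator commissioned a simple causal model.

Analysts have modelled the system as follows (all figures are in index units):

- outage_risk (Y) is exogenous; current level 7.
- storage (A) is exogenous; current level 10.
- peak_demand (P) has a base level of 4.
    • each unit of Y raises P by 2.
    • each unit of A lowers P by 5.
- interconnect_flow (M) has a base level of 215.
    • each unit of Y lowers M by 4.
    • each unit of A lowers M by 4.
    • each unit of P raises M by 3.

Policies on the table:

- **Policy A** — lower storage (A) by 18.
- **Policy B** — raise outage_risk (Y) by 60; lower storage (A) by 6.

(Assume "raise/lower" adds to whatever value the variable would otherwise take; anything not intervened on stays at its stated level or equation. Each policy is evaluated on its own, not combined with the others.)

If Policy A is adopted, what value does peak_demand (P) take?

Policy A (A − 18):
  Y = 7
  A = 10 − 18 = -8
  P = 4 + 2·7 − 5·(-8) = 58

58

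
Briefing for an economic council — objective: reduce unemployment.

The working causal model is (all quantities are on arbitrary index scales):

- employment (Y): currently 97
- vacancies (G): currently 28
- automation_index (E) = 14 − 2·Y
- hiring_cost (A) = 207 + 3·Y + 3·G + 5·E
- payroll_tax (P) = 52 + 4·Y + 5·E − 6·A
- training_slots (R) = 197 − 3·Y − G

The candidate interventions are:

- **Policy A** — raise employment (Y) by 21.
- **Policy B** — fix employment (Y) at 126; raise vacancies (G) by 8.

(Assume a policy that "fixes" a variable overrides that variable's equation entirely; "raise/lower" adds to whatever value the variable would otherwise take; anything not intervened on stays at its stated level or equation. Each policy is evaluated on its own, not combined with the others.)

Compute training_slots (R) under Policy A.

-185

Policy A (Y + 21):
  Y = 97 + 21 = 118
  G = 28
  R = 197 − 3·118 − 28 = -185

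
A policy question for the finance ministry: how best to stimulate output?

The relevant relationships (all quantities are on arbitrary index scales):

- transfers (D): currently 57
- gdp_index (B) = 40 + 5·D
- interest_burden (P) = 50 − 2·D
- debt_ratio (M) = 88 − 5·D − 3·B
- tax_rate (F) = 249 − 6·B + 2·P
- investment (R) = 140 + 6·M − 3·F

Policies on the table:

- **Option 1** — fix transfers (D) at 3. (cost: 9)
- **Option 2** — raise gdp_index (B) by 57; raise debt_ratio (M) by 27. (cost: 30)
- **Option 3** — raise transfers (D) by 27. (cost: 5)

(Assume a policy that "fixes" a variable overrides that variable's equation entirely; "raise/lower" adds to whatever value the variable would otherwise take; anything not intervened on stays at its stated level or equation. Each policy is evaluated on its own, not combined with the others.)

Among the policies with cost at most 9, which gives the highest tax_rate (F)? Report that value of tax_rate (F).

7

Option 1 (D := 3):
  D = 3
  B = 40 + 5·3 = 55
  P = 50 − 2·3 = 44
  F = 249 − 6·55 + 2·44 = 7
Option 3 (D + 27):
  D = 57 + 27 = 84
  B = 40 + 5·84 = 460
  P = 50 − 2·84 = -118
  F = 249 − 6·460 + 2·(-118) = -2747
Comparing — Option 1: F=7, Option 3: F=-2747. Highest is 7 (Option 1).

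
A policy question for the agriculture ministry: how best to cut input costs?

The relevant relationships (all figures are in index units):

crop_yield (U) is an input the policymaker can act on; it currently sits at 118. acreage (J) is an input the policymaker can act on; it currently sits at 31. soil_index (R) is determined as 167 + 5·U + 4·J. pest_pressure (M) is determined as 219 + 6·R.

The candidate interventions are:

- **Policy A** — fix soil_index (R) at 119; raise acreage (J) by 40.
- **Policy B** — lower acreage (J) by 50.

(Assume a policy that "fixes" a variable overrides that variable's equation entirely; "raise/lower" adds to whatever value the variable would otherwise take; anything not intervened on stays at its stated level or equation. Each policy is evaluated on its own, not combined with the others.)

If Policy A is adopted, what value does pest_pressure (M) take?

Policy A (R := 119, J + 40):
  U = 118
  J = 31 + 40 = 71
  R = 119
  M = 219 + 6·119 = 933

933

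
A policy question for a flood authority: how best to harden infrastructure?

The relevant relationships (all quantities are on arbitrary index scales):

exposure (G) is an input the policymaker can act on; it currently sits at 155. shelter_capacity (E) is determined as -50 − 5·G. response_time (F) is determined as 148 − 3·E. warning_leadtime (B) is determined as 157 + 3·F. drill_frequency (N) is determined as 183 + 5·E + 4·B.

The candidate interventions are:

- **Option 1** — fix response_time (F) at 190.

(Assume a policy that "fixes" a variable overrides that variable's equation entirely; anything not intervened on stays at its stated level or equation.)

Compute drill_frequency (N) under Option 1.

-1034

Option 1 (F := 190):
  G = 155
  E = -50 − 5·155 = -825
  F = 190
  B = 157 + 3·190 = 727
  N = 183 + 5·(-825) + 4·727 = -1034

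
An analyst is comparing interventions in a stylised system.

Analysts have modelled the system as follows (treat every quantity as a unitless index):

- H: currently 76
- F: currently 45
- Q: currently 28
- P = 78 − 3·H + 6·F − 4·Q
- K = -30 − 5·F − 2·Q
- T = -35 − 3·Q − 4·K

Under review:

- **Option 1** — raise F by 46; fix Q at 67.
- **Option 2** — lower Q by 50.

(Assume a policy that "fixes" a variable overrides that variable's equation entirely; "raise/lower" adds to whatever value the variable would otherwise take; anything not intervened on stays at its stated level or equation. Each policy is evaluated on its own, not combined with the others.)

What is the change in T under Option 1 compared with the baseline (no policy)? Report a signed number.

Baseline:
  F = 45
  Q = 28
  K = -30 − 5·45 − 2·28 = -311
  T = -35 − 3·28 − 4·(-311) = 1125
Option 1 (F + 46, Q := 67):
  F = 45 + 46 = 91
  Q = 67
  K = -30 − 5·91 − 2·67 = -619
  T = -35 − 3·67 − 4·(-619) = 2240
Change in T: 2240 − 1125 = 1115

1115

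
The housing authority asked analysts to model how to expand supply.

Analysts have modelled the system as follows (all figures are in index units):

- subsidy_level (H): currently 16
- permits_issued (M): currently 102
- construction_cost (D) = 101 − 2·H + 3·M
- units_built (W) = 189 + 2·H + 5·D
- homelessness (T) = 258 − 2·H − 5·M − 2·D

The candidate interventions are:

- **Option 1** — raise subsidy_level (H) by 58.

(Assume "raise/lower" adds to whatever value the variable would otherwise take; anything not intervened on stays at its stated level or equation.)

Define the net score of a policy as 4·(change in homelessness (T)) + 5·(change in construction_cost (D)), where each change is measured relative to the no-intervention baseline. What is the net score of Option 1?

Baseline:
  H = 16
  M = 102
  D = 101 − 2·16 + 3·102 = 375
  T = 258 − 2·16 − 5·102 − 2·375 = -1034
Option 1 (H + 58):
  H = 16 + 58 = 74
  M = 102
  D = 101 − 2·74 + 3·102 = 259
  T = 258 − 2·74 − 5·102 − 2·259 = -918
ΔT = -918 − (-1034) = 116; ΔD = 259 − 375 = -116
Score = 4·116 + 5·(-116) = -116

-116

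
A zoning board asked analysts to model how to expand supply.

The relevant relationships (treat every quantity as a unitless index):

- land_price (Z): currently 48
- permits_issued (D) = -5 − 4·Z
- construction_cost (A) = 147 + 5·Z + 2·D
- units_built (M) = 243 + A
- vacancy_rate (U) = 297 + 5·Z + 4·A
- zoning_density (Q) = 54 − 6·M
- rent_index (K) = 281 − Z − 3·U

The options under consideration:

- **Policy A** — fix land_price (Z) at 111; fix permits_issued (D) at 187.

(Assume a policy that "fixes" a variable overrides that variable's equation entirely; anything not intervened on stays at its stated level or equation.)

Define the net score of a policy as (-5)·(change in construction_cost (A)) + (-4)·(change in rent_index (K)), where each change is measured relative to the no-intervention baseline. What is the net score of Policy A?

50601

Baseline:
  Z = 48
  D = -5 − 4·48 = -197
  A = 147 + 5·48 + 2·(-197) = -7
  U = 297 + 5·48 + 4·(-7) = 509
  K = 281 − 48 − 3·509 = -1294
Policy A (Z := 111, D := 187):
  Z = 111
  D = 187
  A = 147 + 5·111 + 2·187 = 1076
  U = 297 + 5·111 + 4·1076 = 5156
  K = 281 − 111 − 3·5156 = -15298
ΔA = 1076 − (-7) = 1083; ΔK = -15298 − (-1294) = -14004
Score = (-5)·1083 + (-4)·(-14004) = 50601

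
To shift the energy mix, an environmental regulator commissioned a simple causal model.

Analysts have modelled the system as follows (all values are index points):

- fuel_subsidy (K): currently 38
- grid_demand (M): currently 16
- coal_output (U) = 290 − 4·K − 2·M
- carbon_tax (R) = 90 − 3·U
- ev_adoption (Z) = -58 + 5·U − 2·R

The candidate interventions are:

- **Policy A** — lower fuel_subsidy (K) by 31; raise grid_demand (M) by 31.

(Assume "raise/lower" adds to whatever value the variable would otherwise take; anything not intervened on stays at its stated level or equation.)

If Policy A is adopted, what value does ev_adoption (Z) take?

1610

Policy A (K − 31, M + 31):
  K = 38 − 31 = 7
  M = 16 + 31 = 47
  U = 290 − 4·7 − 2·47 = 168
  R = 90 − 3·168 = -414
  Z = -58 + 5·168 − 2·(-414) = 1610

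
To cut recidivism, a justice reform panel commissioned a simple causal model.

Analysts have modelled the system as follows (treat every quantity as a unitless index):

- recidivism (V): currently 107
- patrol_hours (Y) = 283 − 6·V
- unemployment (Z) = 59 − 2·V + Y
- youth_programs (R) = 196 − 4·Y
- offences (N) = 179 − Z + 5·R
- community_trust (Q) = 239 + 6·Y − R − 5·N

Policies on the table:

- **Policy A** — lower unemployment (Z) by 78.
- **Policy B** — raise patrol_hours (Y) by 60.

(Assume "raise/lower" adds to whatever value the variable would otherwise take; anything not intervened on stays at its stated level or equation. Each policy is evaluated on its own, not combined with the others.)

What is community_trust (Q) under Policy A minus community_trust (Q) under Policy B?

-7290

Policy A (Z − 78):
  V = 107
  Y = 283 − 6·107 = -359
  Z = 59 − 2·107 + (-359) (−78 from intervention) = -592
  R = 196 − 4·(-359) = 1632
  N = 179 − (-592) + 5·1632 = 8931
  Q = 239 + 6·(-359) − 1632 − 5·8931 = -48202
Policy B (Y + 60):
  V = 107
  Y = 283 − 6·107 (+60 from intervention) = -299
  Z = 59 − 2·107 + (-299) = -454
  R = 196 − 4·(-299) = 1392
  N = 179 − (-454) + 5·1392 = 7593
  Q = 239 + 6·(-299) − 1392 − 5·7593 = -40912
Q: -48202 − (-40912) = -7290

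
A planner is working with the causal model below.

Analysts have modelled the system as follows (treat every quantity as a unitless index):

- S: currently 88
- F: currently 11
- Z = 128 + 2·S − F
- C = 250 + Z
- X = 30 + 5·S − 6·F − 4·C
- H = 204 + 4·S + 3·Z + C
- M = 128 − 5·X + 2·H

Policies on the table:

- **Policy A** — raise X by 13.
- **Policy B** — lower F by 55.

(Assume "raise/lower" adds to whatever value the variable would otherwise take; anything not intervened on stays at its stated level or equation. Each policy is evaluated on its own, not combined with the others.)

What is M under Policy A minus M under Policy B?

Policy A (X + 13):
  S = 88
  F = 11
  Z = 128 + 2·88 − 11 = 293
  C = 250 + 293 = 543
  X = 30 + 5·88 − 6·11 − 4·543 (+13 from intervention) = -1755
  H = 204 + 4·88 + 3·293 + 543 = 1978
  M = 128 − 5·(-1755) + 2·1978 = 12859
Policy B (F − 55):
  S = 88
  F = 11 − 55 = -44
  Z = 128 + 2·88 − (-44) = 348
  C = 250 + 348 = 598
  X = 30 + 5·88 − 6·(-44) − 4·598 = -1658
  H = 204 + 4·88 + 3·348 + 598 = 2198
  M = 128 − 5·(-1658) + 2·2198 = 12814
M: 12859 − 12814 = 45

45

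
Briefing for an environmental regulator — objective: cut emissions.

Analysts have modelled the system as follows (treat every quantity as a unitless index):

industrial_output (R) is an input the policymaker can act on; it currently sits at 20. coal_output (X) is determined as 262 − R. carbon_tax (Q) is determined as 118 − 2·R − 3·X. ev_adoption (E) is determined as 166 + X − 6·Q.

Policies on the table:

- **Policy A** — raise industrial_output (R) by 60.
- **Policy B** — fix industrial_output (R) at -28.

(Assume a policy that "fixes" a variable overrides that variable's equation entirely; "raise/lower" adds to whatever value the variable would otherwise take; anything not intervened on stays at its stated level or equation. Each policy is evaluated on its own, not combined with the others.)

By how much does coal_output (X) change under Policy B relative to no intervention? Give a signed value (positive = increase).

48

Baseline:
  R = 20
  X = 262 − 20 = 242
Policy B (R := -28):
  R = -28
  X = 262 − (-28) = 290
Change in X: 290 − 242 = 48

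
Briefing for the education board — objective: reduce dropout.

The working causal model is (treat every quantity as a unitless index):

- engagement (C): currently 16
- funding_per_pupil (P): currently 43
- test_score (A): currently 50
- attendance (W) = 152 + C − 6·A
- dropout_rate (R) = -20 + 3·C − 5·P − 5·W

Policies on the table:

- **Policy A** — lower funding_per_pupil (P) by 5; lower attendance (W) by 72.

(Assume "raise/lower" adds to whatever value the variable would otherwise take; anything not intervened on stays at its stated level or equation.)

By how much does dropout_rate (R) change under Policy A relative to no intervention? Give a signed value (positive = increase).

385

Baseline:
  C = 16
  P = 43
  A = 50
  W = 152 + 16 − 6·50 = -132
  R = -20 + 3·16 − 5·43 − 5·(-132) = 473
Policy A (P − 5, W − 72):
  C = 16
  P = 43 − 5 = 38
  A = 50
  W = 152 + 16 − 6·50 (−72 from intervention) = -204
  R = -20 + 3·16 − 5·38 − 5·(-204) = 858
Change in R: 858 − 473 = 385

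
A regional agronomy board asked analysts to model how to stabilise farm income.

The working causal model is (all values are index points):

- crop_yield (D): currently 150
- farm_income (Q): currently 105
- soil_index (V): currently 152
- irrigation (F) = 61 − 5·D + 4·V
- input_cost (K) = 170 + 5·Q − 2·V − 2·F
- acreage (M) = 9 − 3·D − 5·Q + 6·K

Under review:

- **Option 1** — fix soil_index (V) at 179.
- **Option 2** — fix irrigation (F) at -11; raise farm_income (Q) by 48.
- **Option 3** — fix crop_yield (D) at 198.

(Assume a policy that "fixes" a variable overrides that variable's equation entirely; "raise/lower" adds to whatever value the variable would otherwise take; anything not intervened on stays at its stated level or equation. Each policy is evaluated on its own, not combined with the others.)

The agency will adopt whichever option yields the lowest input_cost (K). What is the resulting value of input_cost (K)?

Option 1 (V := 179):
  D = 150
  Q = 105
  V = 179
  F = 61 − 5·150 + 4·179 = 27
  K = 170 + 5·105 − 2·179 − 2·27 = 283
Option 2 (F := -11, Q + 48):
  D = 150
  Q = 105 + 48 = 153
  V = 152
  F = -11
  K = 170 + 5·153 − 2·152 − 2·(-11) = 653
Option 3 (D := 198):
  D = 198
  Q = 105
  V = 152
  F = 61 − 5·198 + 4·152 = -321
  K = 170 + 5·105 − 2·152 − 2·(-321) = 1033
Comparing — Option 1: K=283, Option 2: K=653, Option 3: K=1033. Lowest is 283 (Option 1).

283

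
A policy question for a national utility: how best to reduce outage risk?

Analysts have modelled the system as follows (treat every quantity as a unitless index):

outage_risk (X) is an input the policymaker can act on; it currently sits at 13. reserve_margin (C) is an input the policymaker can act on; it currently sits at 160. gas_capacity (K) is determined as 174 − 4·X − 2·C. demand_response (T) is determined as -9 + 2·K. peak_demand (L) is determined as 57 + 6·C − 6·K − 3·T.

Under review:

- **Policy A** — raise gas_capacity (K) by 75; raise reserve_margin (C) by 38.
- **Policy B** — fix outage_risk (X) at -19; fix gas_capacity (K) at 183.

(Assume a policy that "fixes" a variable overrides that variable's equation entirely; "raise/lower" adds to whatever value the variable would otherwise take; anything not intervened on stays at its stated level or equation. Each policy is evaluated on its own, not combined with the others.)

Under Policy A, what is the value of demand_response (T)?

Policy A (K + 75, C + 38):
  X = 13
  C = 160 + 38 = 198
  K = 174 − 4·13 − 2·198 (+75 from intervention) = -199
  T = -9 + 2·(-199) = -407

-407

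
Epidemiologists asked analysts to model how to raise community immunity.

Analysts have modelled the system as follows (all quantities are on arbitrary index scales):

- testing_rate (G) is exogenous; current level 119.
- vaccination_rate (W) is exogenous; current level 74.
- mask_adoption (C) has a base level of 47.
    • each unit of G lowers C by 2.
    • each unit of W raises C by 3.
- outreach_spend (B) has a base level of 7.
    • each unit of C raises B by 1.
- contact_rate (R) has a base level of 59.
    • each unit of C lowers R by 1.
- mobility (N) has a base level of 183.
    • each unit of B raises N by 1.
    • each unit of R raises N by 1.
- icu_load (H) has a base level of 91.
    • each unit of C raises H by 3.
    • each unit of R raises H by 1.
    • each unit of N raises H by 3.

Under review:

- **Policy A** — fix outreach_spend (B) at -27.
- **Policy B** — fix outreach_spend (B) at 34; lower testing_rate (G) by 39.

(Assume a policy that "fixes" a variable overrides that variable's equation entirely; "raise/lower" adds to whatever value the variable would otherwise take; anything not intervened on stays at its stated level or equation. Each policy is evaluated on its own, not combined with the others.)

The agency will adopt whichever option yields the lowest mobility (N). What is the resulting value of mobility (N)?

167

Policy A (B := -27):
  G = 119
  W = 74
  C = 47 − 2·119 + 3·74 = 31
  B = -27
  R = 59 − 31 = 28
  N = 183 + (-27) + 28 = 184
Policy B (B := 34, G − 39):
  G = 119 − 39 = 80
  W = 74
  C = 47 − 2·80 + 3·74 = 109
  B = 34
  R = 59 − 109 = -50
  N = 183 + 34 + (-50) = 167
Comparing — Policy A: N=184, Policy B: N=167. Lowest is 167 (Policy B).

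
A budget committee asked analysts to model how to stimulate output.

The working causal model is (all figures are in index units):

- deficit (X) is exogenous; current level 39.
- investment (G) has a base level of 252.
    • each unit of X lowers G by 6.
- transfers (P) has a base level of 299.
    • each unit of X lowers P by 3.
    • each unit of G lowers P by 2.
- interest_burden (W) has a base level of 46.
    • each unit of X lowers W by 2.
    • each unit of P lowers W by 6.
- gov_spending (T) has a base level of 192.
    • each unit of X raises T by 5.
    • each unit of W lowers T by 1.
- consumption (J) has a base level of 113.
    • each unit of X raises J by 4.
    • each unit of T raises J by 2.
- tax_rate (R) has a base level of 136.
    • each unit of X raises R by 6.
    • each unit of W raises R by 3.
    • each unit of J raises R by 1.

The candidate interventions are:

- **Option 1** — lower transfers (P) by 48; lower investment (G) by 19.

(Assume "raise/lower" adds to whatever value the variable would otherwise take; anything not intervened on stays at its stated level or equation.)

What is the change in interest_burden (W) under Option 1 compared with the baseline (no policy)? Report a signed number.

60

Baseline:
  X = 39
  G = 252 − 6·39 = 18
  P = 299 − 3·39 − 2·18 = 146
  W = 46 − 2·39 − 6·146 = -908
Option 1 (P − 48, G − 19):
  X = 39
  G = 252 − 6·39 (−19 from intervention) = -1
  P = 299 − 3·39 − 2·(-1) (−48 from intervention) = 136
  W = 46 − 2·39 − 6·136 = -848
Change in W: -848 − (-908) = 60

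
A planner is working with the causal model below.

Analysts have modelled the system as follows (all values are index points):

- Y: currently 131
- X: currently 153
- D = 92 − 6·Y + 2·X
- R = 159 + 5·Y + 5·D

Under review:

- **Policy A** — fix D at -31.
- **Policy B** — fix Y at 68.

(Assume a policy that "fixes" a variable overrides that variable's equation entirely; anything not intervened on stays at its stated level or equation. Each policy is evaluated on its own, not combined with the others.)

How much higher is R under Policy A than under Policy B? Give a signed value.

Policy A (D := -31):
  Y = 131
  X = 153
  D = -31
  R = 159 + 5·131 + 5·(-31) = 659
Policy B (Y := 68):
  Y = 68
  X = 153
  D = 92 − 6·68 + 2·153 = -10
  R = 159 + 5·68 + 5·(-10) = 449
R: 659 − 449 = 210

210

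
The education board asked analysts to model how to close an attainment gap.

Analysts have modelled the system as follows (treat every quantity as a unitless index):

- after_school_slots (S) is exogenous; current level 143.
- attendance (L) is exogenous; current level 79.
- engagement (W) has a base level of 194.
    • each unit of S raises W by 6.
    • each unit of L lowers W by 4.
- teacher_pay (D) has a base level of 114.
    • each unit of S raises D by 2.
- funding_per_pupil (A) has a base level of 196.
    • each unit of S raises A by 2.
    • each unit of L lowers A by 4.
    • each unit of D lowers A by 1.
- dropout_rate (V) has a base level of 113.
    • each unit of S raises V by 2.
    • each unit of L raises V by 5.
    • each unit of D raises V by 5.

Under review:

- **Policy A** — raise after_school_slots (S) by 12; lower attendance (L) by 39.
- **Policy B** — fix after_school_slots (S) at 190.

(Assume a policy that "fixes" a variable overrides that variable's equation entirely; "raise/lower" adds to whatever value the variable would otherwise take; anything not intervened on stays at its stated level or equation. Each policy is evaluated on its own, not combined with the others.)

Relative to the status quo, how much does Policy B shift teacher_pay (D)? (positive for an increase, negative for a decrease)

94

Baseline:
  S = 143
  D = 114 + 2·143 = 400
Policy B (S := 190):
  S = 190
  D = 114 + 2·190 = 494
Change in D: 494 − 400 = 94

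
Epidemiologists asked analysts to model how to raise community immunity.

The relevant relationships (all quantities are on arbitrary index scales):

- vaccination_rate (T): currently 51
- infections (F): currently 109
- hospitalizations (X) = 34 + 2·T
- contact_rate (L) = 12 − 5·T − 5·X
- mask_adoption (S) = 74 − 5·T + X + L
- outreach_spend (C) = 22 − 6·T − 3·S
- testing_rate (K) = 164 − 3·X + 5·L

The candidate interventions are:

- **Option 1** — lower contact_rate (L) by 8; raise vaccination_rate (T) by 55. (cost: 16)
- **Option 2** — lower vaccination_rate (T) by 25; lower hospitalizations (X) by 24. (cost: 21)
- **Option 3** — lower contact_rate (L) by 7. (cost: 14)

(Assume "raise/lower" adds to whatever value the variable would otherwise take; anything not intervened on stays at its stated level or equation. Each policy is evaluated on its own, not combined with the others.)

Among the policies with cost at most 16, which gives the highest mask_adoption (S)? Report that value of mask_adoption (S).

Option 1 (L − 8, T + 55):
  T = 51 + 55 = 106
  X = 34 + 2·106 = 246
  L = 12 − 5·106 − 5·246 (−8 from intervention) = -1756
  S = 74 − 5·106 + 246 + (-1756) = -1966
Option 3 (L − 7):
  T = 51
  X = 34 + 2·51 = 136
  L = 12 − 5·51 − 5·136 (−7 from intervention) = -930
  S = 74 − 5·51 + 136 + (-930) = -975
Comparing — Option 1: S=-1966, Option 3: S=-975. Highest is -975 (Option 3).

-975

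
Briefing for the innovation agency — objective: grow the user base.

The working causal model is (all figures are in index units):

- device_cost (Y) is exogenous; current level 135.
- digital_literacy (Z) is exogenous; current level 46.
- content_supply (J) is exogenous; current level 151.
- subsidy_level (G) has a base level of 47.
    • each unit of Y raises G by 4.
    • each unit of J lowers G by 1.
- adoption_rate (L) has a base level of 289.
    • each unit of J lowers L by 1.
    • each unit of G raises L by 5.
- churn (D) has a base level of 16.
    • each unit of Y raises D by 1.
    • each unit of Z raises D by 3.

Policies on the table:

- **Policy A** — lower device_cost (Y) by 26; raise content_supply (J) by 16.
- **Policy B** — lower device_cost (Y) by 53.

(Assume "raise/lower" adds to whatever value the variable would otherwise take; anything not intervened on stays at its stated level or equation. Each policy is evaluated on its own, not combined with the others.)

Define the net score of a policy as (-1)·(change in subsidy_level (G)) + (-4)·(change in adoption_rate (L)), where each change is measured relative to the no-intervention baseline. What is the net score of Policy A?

Baseline:
  Y = 135
  J = 151
  G = 47 + 4·135 − 151 = 436
  L = 289 − 151 + 5·436 = 2318
Policy A (Y − 26, J + 16):
  Y = 135 − 26 = 109
  J = 151 + 16 = 167
  G = 47 + 4·109 − 167 = 316
  L = 289 − 167 + 5·316 = 1702
ΔG = 316 − 436 = -120; ΔL = 1702 − 2318 = -616
Score = (-1)·(-120) + (-4)·(-616) = 2584

2584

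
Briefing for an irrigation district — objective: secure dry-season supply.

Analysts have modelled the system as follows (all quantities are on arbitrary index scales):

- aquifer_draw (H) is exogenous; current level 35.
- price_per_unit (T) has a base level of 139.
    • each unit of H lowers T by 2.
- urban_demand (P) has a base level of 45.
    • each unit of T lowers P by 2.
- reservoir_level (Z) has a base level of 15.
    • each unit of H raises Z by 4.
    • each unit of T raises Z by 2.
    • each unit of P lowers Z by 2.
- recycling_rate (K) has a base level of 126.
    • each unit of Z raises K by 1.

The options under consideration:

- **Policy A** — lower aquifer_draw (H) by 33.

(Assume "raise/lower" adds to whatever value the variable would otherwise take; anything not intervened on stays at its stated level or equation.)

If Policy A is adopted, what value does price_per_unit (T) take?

Policy A (H − 33):
  H = 35 − 33 = 2
  T = 139 − 2·2 = 135

135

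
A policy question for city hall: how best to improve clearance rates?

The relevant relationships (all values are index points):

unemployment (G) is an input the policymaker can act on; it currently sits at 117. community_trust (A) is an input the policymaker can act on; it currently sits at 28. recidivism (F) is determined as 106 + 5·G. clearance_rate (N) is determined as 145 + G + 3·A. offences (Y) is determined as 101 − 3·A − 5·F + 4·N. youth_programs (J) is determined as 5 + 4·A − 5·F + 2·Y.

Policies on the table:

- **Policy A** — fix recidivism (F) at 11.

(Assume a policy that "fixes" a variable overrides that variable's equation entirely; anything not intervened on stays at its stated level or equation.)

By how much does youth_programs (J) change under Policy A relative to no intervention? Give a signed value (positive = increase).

Baseline:
  G = 117
  A = 28
  F = 106 + 5·117 = 691
  N = 145 + 117 + 3·28 = 346
  Y = 101 − 3·28 − 5·691 + 4·346 = -2054
  J = 5 + 4·28 − 5·691 + 2·(-2054) = -7446
Policy A (F := 11):
  G = 117
  A = 28
  F = 11
  N = 145 + 117 + 3·28 = 346
  Y = 101 − 3·28 − 5·11 + 4·346 = 1346
  J = 5 + 4·28 − 5·11 + 2·1346 = 2754
Change in J: 2754 − (-7446) = 10200

10200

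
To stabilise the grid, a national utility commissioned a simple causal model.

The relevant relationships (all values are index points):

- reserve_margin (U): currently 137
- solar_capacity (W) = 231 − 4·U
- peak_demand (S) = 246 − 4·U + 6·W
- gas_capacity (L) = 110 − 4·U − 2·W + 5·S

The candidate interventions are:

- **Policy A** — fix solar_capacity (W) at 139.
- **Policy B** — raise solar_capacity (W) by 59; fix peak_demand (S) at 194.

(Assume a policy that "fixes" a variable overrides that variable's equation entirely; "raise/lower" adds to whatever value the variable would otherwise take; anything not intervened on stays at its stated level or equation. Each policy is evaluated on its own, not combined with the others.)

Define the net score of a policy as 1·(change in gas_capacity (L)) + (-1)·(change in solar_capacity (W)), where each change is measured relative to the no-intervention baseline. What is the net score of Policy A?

Baseline:
  U = 137
  W = 231 − 4·137 = -317
  S = 246 − 4·137 + 6·(-317) = -2204
  L = 110 − 4·137 − 2·(-317) + 5·(-2204) = -10824
Policy A (W := 139):
  U = 137
  W = 139
  S = 246 − 4·137 + 6·139 = 532
  L = 110 − 4·137 − 2·139 + 5·532 = 1944
ΔL = 1944 − (-10824) = 12768; ΔW = 139 − (-317) = 456
Score = 1·12768 + (-1)·456 = 12312

12312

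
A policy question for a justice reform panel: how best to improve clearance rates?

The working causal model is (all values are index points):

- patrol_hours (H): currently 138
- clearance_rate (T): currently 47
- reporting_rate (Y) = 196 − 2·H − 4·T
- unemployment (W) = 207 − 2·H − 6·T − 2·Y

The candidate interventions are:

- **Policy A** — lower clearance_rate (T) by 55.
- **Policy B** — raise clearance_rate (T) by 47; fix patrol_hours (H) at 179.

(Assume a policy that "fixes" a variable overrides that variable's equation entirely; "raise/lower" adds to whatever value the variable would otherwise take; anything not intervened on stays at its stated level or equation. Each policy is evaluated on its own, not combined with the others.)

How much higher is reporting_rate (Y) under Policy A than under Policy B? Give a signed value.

490

Policy A (T − 55):
  H = 138
  T = 47 − 55 = -8
  Y = 196 − 2·138 − 4·(-8) = -48
Policy B (T + 47, H := 179):
  H = 179
  T = 47 + 47 = 94
  Y = 196 − 2·179 − 4·94 = -538
Y: -48 − (-538) = 490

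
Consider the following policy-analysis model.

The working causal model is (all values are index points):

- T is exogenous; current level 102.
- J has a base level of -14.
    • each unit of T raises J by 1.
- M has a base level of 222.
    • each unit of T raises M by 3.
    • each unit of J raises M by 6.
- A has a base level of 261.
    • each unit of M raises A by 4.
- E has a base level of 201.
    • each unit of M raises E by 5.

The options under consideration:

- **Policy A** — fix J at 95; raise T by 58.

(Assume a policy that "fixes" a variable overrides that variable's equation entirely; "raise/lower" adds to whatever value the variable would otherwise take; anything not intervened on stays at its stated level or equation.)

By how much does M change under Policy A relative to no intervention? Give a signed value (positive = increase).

Baseline:
  T = 102
  J = -14 + 102 = 88
  M = 222 + 3·102 + 6·88 = 1056
Policy A (J := 95, T + 58):
  T = 102 + 58 = 160
  J = 95
  M = 222 + 3·160 + 6·95 = 1272
Change in M: 1272 − 1056 = 216

216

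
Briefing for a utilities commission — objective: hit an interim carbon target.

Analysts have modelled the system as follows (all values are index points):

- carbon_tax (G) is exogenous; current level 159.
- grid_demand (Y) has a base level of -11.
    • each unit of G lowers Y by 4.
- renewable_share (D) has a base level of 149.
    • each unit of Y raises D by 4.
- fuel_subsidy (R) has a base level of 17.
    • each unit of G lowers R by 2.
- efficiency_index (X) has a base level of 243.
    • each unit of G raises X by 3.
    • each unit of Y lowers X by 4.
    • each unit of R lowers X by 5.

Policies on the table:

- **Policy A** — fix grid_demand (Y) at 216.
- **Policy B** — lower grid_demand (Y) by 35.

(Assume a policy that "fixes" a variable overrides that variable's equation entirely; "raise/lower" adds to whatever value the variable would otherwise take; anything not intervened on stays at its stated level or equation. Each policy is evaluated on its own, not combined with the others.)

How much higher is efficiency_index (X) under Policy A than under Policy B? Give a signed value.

-3592

Policy A (Y := 216):
  G = 159
  Y = 216
  R = 17 − 2·159 = -301
  X = 243 + 3·159 − 4·216 − 5·(-301) = 1361
Policy B (Y − 35):
  G = 159
  Y = -11 − 4·159 (−35 from intervention) = -682
  R = 17 − 2·159 = -301
  X = 243 + 3·159 − 4·(-682) − 5·(-301) = 4953
X: 1361 − 4953 = -3592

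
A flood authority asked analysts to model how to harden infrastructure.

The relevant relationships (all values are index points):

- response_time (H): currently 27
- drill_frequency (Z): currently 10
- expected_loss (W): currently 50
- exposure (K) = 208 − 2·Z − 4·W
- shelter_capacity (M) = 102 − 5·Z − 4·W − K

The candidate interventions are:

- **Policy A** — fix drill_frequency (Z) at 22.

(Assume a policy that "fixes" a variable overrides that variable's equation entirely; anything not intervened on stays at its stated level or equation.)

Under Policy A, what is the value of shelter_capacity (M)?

Policy A (Z := 22):
  Z = 22
  W = 50
  K = 208 − 2·22 − 4·50 = -36
  M = 102 − 5·22 − 4·50 − (-36) = -172

-172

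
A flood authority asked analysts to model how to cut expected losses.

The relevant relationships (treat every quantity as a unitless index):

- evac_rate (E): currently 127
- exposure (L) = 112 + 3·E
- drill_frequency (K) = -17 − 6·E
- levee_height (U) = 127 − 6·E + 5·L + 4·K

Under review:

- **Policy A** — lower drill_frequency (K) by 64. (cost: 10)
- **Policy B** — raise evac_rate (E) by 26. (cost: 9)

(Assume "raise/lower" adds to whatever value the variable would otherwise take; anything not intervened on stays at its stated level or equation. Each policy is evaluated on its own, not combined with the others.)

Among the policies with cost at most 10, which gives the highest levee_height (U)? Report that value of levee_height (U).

-1542

Policy A (K − 64):
  E = 127
  L = 112 + 3·127 = 493
  K = -17 − 6·127 (−64 from intervention) = -843
  U = 127 − 6·127 + 5·493 + 4·(-843) = -1542
Policy B (E + 26):
  E = 127 + 26 = 153
  L = 112 + 3·153 = 571
  K = -17 − 6·153 = -935
  U = 127 − 6·153 + 5·571 + 4·(-935) = -1676
Comparing — Policy A: U=-1542, Policy B: U=-1676. Highest is -1542 (Policy A).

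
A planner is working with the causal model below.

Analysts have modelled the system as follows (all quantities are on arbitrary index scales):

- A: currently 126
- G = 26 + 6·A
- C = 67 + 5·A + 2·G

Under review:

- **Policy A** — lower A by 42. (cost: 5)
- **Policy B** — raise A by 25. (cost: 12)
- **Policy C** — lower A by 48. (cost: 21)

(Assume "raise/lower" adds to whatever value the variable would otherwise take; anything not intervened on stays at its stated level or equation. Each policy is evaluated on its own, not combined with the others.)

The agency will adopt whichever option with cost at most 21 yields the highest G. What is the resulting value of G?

Policy A (A − 42):
  A = 126 − 42 = 84
  G = 26 + 6·84 = 530
Policy B (A + 25):
  A = 126 + 25 = 151
  G = 26 + 6·151 = 932
Policy C (A − 48):
  A = 126 − 48 = 78
  G = 26 + 6·78 = 494
Comparing — Policy A: G=530, Policy B: G=932, Policy C: G=494. Highest is 932 (Policy B).

932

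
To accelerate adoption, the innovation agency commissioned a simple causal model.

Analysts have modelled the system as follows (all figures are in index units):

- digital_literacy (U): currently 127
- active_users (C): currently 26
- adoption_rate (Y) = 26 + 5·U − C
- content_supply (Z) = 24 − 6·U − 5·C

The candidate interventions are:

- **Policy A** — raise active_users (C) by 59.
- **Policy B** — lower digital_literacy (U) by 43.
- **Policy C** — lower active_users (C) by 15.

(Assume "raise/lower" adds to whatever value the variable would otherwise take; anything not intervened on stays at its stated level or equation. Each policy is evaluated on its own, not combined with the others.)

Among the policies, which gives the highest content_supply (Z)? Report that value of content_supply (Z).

Policy A (C + 59):
  U = 127
  C = 26 + 59 = 85
  Z = 24 − 6·127 − 5·85 = -1163
Policy B (U − 43):
  U = 127 − 43 = 84
  C = 26
  Z = 24 − 6·84 − 5·26 = -610
Policy C (C − 15):
  U = 127
  C = 26 − 15 = 11
  Z = 24 − 6·127 − 5·11 = -793
Comparing — Policy A: Z=-1163, Policy B: Z=-610, Policy C: Z=-793. Highest is -610 (Policy B).

-610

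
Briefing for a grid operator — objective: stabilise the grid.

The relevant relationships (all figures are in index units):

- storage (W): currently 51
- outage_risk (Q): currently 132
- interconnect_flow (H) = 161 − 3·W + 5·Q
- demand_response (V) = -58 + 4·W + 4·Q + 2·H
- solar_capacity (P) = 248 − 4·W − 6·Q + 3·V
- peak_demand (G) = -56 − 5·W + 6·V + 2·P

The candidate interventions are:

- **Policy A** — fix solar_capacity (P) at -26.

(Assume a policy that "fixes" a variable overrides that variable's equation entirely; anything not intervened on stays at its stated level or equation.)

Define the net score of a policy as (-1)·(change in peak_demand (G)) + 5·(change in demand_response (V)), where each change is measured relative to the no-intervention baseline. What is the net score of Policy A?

10616

Baseline:
  W = 51
  Q = 132
  H = 161 − 3·51 + 5·132 = 668
  V = -58 + 4·51 + 4·132 + 2·668 = 2010
  P = 248 − 4·51 − 6·132 + 3·2010 = 5282
  G = -56 − 5·51 + 6·2010 + 2·5282 = 22313
Policy A (P := -26):
  W = 51
  Q = 132
  H = 161 − 3·51 + 5·132 = 668
  V = -58 + 4·51 + 4·132 + 2·668 = 2010
  P = -26
  G = -56 − 5·51 + 6·2010 + 2·(-26) = 11697
ΔG = 11697 − 22313 = -10616; ΔV = 2010 − 2010 = 0
Score = (-1)·(-10616) + 5·0 = 10616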